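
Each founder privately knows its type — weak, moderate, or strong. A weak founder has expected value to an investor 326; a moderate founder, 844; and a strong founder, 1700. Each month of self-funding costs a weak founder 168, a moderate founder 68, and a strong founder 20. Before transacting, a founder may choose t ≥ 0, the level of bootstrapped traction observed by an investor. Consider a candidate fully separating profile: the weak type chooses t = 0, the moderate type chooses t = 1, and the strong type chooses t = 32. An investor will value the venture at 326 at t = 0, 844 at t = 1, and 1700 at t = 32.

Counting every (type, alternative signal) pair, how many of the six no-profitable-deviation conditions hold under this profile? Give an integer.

5

Strong (own payoff 1700 − 20×32 = 1060): to t=0 gives 326 → no gain ✓; to t=1 gives 844 − 20×1 = 824 → no gain ✓.
Moderate (own payoff 844 − 68×1 = 776): to t=0 gives 326 → no gain ✓; to t=32 gives 1700 − 68×32 = -476 → no gain ✓.
Weak (own payoff 326): to t=1 gives 844 − 168×1 = 676 → profitable ✗; to t=32 gives 1700 − 168×32 = -3676 → no gain ✓.
5 of the 6 constraints hold; not an equilibrium.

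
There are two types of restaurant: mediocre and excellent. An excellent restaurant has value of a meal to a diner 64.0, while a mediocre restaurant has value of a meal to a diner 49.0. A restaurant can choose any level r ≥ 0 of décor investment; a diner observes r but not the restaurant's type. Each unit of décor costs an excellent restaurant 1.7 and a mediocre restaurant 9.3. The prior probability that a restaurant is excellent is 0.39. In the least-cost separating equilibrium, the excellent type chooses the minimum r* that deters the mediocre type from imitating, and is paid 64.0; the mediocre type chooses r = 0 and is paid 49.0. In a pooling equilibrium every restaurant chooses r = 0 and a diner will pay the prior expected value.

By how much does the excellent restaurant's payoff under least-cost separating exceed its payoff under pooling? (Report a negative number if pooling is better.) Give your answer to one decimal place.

6.4

Least-cost separating signal: r* solves 49.0 = 64.0 − 9.3·r*, so r* = (64.0 − 49.0)/9.3 ≈ 1.6129.
Excellent type's separating payoff: 64.0 − 1.7 × r* = 64.0 − 1.7 × (64.0 − 49.0)/9.3 = 64.0 − 25.5/9.3 ≈ 61.258.
Pooling payoff: 0.39 × 64.0 + 0.61 × 49.0 = 54.85.
Difference: 61.258 − 54.85 = 6.408, i.e. 6.4 to one decimal place.
The excellent type prefers to separate.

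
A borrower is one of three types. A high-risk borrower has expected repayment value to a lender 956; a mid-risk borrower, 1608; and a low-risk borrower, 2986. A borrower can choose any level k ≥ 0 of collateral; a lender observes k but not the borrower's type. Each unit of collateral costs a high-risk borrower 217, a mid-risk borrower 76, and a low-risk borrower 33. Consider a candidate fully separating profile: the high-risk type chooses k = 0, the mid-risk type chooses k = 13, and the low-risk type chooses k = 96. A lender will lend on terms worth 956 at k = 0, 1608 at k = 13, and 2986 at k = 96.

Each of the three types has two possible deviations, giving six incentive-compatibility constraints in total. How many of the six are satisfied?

3

Mid-risk (own payoff 1608 − 76×13 = 620): to k=0 gives 956 → profitable ✗; to k=96 gives 2986 − 76×96 = -4310 → no gain ✓.
High-risk (own payoff 956): to k=13 gives 1608 − 217×13 = -1213 → no gain ✓; to k=96 gives 2986 − 217×96 = -17846 → no gain ✓.
Low-risk (own payoff 2986 − 33×96 = -182): to k=0 gives 956 → profitable ✗; to k=13 gives 1608 − 33×13 = 1179 → profitable ✗.
3 of the 6 constraints hold; not an equilibrium.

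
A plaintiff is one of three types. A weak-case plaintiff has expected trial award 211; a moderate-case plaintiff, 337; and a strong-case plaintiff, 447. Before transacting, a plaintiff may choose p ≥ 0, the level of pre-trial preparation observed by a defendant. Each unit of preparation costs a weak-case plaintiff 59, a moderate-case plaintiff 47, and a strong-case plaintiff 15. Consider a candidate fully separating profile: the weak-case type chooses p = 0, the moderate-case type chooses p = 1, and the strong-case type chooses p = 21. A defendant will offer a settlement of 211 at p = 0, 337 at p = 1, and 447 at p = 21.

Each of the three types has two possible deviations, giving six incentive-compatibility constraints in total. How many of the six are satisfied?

Strong-case (own payoff 447 − 15×21 = 132): to p=0 gives 211 → profitable ✗; to p=1 gives 337 − 15×1 = 322 → profitable ✗.
Weak-case (own payoff 211): to p=1 gives 337 − 59×1 = 278 → profitable ✗; to p=21 gives 447 − 59×21 = -792 → no gain ✓.
Moderate-case (own payoff 337 − 47×1 = 290): to p=0 gives 211 → no gain ✓; to p=21 gives 447 − 47×21 = -540 → no gain ✓.
3 of the 6 constraints hold; not an equilibrium.

3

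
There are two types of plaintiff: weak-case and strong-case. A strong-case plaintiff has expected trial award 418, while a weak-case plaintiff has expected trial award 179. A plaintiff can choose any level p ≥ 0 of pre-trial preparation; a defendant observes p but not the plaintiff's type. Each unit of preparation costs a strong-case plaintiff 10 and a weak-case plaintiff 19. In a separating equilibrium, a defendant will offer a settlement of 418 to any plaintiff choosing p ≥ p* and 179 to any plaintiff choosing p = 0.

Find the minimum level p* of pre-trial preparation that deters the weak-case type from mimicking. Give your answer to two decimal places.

A weak-case plaintiff choosing p = 0 receives 179.
Imitating at p* instead would pay 418 at cost 19·p*, netting 418 − 19·p*.
Indifference: 179 = 418 − 19·p*, so p* = (418 − 179) / 19 ≈ 12.58.
At p* the weak-case type's incentive constraint just binds; the strong-case type strictly prefers p* since its per-unit cost is lower.

12.58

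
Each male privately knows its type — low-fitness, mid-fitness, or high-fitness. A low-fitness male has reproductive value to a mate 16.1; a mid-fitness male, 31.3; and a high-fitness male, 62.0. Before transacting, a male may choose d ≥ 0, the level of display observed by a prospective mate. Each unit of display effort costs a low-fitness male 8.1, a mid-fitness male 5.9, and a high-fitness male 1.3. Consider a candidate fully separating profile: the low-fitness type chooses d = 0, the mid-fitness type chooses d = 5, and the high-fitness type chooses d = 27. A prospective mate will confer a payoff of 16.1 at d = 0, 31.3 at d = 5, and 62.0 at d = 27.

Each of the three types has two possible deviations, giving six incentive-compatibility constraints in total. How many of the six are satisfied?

Low-fitness (own payoff 16.1): to d=5 gives 31.3 − 8.1×5 = -9.2 → no gain ✓; to d=27 gives 62.0 − 8.1×27 = -156.7 → no gain ✓.
Mid-fitness (own payoff 31.3 − 5.9×5 = 1.8): to d=0 gives 16.1 → profitable ✗; to d=27 gives 62.0 − 5.9×27 = -97.3 → no gain ✓.
High-fitness (own payoff 62.0 − 1.3×27 = 26.9): to d=0 gives 16.1 → no gain ✓; to d=5 gives 31.3 − 1.3×5 = 24.8 → no gain ✓.
5 of the 6 constraints hold; not an equilibrium.

5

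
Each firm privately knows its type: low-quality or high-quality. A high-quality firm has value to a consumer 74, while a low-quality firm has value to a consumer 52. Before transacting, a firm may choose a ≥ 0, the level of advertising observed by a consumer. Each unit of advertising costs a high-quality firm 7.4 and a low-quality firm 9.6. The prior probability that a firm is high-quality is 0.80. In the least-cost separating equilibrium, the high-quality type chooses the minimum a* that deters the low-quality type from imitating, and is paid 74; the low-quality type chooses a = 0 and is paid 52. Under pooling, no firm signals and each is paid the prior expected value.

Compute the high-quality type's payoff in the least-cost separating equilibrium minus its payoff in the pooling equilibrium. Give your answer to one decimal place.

Least-cost separating signal: a* solves 52 = 74 − 9.6·a*, so a* = (74 − 52)/9.6 ≈ 2.2917.
High-quality type's separating payoff: 74 − 7.4 × a* = 74 − 7.4 × (74 − 52)/9.6 = 74 − 162.8/9.6 ≈ 57.042.
Pooling payoff: 0.80 × 74 + 0.20 × 52 = 69.6.
Difference: 57.042 − 69.6 = -12.558, i.e. -12.6 to one decimal place.
The high-quality type would prefer the pooling outcome.

-12.6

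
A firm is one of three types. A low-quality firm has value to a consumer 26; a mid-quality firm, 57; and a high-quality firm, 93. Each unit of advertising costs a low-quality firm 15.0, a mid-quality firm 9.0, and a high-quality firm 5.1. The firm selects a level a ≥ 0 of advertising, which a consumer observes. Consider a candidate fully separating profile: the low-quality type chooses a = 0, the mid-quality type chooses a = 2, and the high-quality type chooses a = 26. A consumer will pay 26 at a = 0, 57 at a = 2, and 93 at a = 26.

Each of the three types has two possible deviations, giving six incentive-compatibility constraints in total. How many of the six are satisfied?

3

Low-quality (own payoff 26): to a=2 gives 57 − 15.0×2 = 27 → profitable ✗; to a=26 gives 93 − 15.0×26 = -297 → no gain ✓.
Mid-quality (own payoff 57 − 9.0×2 = 39): to a=0 gives 26 → no gain ✓; to a=26 gives 93 − 9.0×26 = -141 → no gain ✓.
High-quality (own payoff 93 − 5.1×26 = -39.6): to a=0 gives 26 → profitable ✗; to a=2 gives 57 − 5.1×2 = 46.8 → profitable ✗.
3 of the 6 constraints hold; not an equilibrium.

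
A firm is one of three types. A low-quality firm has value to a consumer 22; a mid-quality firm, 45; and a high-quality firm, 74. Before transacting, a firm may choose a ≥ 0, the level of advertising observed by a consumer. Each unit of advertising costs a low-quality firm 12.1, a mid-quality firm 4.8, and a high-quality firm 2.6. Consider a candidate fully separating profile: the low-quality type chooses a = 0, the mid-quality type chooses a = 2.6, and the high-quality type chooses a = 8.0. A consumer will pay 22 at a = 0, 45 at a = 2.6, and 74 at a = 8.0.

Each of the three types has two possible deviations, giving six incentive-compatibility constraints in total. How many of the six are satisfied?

5

High-quality (own payoff 74 − 2.6×8.0 = 53.2): to a=0 gives 22 → no gain ✓; to a=2.6 gives 45 − 2.6×2.6 = 38.24 → no gain ✓.
Low-quality (own payoff 22): to a=2.6 gives 45 − 12.1×2.6 = 13.54 → no gain ✓; to a=8.0 gives 74 − 12.1×8.0 = -22.8 → no gain ✓.
Mid-quality (own payoff 45 − 4.8×2.6 = 32.52): to a=0 gives 22 → no gain ✓; to a=8.0 gives 74 − 4.8×8.0 = 35.6 → profitable ✗.
5 of the 6 constraints hold; not an equilibrium.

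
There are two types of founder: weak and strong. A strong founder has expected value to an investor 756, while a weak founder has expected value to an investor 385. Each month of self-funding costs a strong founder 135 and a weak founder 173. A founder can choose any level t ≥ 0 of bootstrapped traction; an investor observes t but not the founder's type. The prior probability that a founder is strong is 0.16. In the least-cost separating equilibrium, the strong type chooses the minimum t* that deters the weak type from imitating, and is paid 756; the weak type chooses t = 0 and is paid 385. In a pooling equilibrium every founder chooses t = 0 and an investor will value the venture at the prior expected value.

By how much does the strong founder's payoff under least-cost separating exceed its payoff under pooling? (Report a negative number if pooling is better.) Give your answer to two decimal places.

Least-cost separating signal: t* solves 385 = 756 − 173·t*, so t* = (756 − 385)/173 ≈ 2.1445.
Strong type's separating payoff: 756 − 135 × t* = 756 − 135 × (756 − 385)/173 = 756 − 50085/173 ≈ 466.4913.
Pooling payoff: 0.16 × 756 + 0.84 × 385 = 444.36.
Difference: 466.4913 − 444.36 = 22.1313, i.e. 22.13 to two decimal places.
The strong type prefers to separate.

22.13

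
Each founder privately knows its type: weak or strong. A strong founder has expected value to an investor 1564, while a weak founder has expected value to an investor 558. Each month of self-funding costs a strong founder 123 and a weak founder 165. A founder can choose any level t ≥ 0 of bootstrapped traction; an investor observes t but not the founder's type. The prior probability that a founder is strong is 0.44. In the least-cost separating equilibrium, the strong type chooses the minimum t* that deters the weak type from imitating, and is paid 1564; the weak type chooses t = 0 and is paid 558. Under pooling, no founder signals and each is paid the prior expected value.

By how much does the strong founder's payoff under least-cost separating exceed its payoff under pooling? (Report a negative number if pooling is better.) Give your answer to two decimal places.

-186.57

Least-cost separating signal: t* solves 558 = 1564 − 165·t*, so t* = (1564 − 558)/165 ≈ 6.0970.
Strong type's separating payoff: 1564 − 123 × t* = 1564 − 123 × (1564 − 558)/165 = 1564 − 123738/165 ≈ 814.0727.
Pooling payoff: 0.44 × 1564 + 0.56 × 558 = 1000.64.
Difference: 814.0727 − 1000.64 = -186.5673, i.e. -186.57 to two decimal places.
The strong type would prefer the pooling outcome.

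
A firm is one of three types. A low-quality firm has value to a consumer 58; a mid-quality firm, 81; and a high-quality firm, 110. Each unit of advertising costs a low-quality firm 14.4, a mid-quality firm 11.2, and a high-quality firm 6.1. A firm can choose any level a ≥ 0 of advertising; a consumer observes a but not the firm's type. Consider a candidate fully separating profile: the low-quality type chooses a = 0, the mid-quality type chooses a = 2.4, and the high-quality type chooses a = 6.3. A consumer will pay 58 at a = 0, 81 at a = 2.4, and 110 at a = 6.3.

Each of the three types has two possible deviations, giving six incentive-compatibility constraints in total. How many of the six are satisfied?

High-quality (own payoff 110 − 6.1×6.3 = 71.57): to a=0 gives 58 → no gain ✓; to a=2.4 gives 81 − 6.1×2.4 = 66.36 → no gain ✓.
Mid-quality (own payoff 81 − 11.2×2.4 = 54.12): to a=0 gives 58 → profitable ✗; to a=6.3 gives 110 − 11.2×6.3 = 39.44 → no gain ✓.
Low-quality (own payoff 58): to a=2.4 gives 81 − 14.4×2.4 = 46.44 → no gain ✓; to a=6.3 gives 110 − 14.4×6.3 = 19.28 → no gain ✓.
5 of the 6 constraints hold; not an equilibrium.

5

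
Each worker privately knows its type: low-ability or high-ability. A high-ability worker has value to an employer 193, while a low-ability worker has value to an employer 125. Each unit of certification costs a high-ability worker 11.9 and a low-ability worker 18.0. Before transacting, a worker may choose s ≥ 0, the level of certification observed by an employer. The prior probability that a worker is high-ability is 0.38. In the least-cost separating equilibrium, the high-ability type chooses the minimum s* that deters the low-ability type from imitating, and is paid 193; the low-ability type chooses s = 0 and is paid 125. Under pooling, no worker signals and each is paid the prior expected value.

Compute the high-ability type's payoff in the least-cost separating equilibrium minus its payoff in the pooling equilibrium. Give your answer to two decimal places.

-2.80

Least-cost separating signal: s* solves 125 = 193 − 18.0·s*, so s* = (193 − 125)/18.0 ≈ 3.7778.
High-ability type's separating payoff: 193 − 11.9 × s* = 193 − 11.9 × (193 − 125)/18.0 = 193 − 809.2/18.0 ≈ 148.0444.
Pooling payoff: 0.38 × 193 + 0.62 × 125 = 150.84.
Difference: 148.0444 − 150.84 = -2.7956, i.e. -2.80 to two decimal places.
The high-ability type would prefer the pooling outcome.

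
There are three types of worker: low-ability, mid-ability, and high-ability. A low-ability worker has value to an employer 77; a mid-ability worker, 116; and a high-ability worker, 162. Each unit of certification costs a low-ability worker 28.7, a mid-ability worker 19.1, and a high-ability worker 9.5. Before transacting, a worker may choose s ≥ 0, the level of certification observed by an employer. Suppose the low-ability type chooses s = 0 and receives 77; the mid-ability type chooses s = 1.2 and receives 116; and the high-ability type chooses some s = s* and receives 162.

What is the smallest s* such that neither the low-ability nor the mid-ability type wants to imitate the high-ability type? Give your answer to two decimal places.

Mid-ability type (on-path payoff 116 − 19.1×1.2 = 93.08) won't mimic when 93.08 ≥ 162 − 19.1·s*, i.e. s* ≥ 3.61.
Low-ability type (on-path payoff 77) won't mimic when 77 ≥ 162 − 28.7·s*, i.e. s* ≥ 2.96.
Both must hold, so s* = max(2.96, 3.61) = 3.61. The mid-ability type's constraint binds.

3.61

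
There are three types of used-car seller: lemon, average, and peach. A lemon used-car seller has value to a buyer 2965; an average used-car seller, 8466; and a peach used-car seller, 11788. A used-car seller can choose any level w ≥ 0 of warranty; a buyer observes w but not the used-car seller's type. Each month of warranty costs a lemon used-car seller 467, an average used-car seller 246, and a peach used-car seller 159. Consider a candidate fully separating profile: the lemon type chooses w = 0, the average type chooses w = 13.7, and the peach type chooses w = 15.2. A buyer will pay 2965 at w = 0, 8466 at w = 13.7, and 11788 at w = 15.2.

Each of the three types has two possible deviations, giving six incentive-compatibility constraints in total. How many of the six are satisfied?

4

Lemon (own payoff 2965): to w=13.7 gives 8466 − 467×13.7 = 2068.1 → no gain ✓; to w=15.2 gives 11788 − 467×15.2 = 4689.6 → profitable ✗.
Average (own payoff 8466 − 246×13.7 = 5095.8): to w=0 gives 2965 → no gain ✓; to w=15.2 gives 11788 − 246×15.2 = 8048.8 → profitable ✗.
Peach (own payoff 11788 − 159×15.2 = 9371.2): to w=0 gives 2965 → no gain ✓; to w=13.7 gives 8466 − 159×13.7 = 6287.7 → no gain ✓.
4 of the 6 constraints hold; not an equilibrium.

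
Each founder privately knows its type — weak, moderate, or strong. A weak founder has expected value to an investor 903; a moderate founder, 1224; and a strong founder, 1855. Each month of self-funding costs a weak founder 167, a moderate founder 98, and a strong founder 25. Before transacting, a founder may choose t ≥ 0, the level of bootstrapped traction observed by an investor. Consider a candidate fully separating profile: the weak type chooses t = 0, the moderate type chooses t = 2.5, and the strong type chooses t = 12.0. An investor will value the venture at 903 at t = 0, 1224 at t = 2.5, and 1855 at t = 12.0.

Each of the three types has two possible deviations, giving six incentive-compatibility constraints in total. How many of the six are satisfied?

6

Moderate (own payoff 1224 − 98×2.5 = 979): to t=0 gives 903 → no gain ✓; to t=12.0 gives 1855 − 98×12.0 = 679 → no gain ✓.
Strong (own payoff 1855 − 25×12.0 = 1555): to t=0 gives 903 → no gain ✓; to t=2.5 gives 1224 − 25×2.5 = 1161.5 → no gain ✓.
Weak (own payoff 903): to t=2.5 gives 1224 − 167×2.5 = 806.5 → no gain ✓; to t=12.0 gives 1855 − 167×12.0 = -149 → no gain ✓.
6 of the 6 constraints hold; this profile is a separating equilibrium.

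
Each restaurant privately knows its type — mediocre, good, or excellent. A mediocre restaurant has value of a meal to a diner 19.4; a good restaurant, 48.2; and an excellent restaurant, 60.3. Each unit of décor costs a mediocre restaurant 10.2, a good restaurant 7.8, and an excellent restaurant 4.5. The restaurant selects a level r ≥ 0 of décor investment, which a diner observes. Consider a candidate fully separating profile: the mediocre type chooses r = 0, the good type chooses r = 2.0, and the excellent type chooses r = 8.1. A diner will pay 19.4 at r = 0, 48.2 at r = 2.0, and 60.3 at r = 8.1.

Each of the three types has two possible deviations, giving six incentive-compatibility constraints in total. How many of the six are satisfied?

4

Mediocre (own payoff 19.4): to r=2.0 gives 48.2 − 10.2×2.0 = 27.8 → profitable ✗; to r=8.1 gives 60.3 − 10.2×8.1 = -22.32 → no gain ✓.
Excellent (own payoff 60.3 − 4.5×8.1 = 23.85): to r=0 gives 19.4 → no gain ✓; to r=2.0 gives 48.2 − 4.5×2.0 = 39.2 → profitable ✗.
Good (own payoff 48.2 − 7.8×2.0 = 32.6): to r=0 gives 19.4 → no gain ✓; to r=8.1 gives 60.3 − 7.8×8.1 = -2.88 → no gain ✓.
4 of the 6 constraints hold; not an equilibrium.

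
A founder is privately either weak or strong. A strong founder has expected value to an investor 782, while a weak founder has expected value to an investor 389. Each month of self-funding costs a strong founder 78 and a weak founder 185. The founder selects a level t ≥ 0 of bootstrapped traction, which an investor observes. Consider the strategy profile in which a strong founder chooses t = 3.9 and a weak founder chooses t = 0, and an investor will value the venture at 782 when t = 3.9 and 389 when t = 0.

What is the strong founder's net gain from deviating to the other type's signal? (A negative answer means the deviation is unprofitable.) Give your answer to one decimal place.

Playing t = 3.9 the strong founder receives 782 − 78 × 3.9 = 477.8.
Deviating to t = 0 yields 389 instead.
Gain from deviating: 389 − 477.8 = -88.8.
The gain is negative, so the strong type's incentive-compatibility constraint is satisfied.

-88.8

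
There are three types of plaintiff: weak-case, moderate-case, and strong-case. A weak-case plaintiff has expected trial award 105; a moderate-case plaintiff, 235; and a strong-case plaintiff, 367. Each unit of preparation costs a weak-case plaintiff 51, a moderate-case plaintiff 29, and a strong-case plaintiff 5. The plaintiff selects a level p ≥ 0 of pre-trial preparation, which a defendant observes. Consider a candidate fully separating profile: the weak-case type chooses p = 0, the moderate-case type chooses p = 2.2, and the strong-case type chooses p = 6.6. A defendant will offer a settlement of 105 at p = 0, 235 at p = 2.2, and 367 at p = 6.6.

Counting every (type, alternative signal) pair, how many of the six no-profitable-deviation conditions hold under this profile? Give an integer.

4

Moderate-case (own payoff 235 − 29×2.2 = 171.2): to p=0 gives 105 → no gain ✓; to p=6.6 gives 367 − 29×6.6 = 175.6 → profitable ✗.
Weak-case (own payoff 105): to p=2.2 gives 235 − 51×2.2 = 122.8 → profitable ✗; to p=6.6 gives 367 − 51×6.6 = 30.4 → no gain ✓.
Strong-case (own payoff 367 − 5×6.6 = 334): to p=0 gives 105 → no gain ✓; to p=2.2 gives 235 − 5×2.2 = 224 → no gain ✓.
4 of the 6 constraints hold; not an equilibrium.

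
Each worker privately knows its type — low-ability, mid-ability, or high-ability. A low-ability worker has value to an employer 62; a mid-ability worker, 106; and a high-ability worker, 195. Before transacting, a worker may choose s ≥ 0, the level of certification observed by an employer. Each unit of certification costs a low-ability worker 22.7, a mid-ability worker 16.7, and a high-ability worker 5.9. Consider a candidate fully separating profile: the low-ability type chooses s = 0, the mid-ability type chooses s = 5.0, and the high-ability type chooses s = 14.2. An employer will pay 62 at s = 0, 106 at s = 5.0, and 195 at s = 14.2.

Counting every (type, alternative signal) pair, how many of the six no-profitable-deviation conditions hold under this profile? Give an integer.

Mid-ability (own payoff 106 − 16.7×5.0 = 22.5): to s=0 gives 62 → profitable ✗; to s=14.2 gives 195 − 16.7×14.2 = -42.14 → no gain ✓.
High-ability (own payoff 195 − 5.9×14.2 = 111.22): to s=0 gives 62 → no gain ✓; to s=5.0 gives 106 − 5.9×5.0 = 76.5 → no gain ✓.
Low-ability (own payoff 62): to s=5.0 gives 106 − 22.7×5.0 = -7.5 → no gain ✓; to s=14.2 gives 195 − 22.7×14.2 = -127.34 → no gain ✓.
5 of the 6 constraints hold; not an equilibrium.

5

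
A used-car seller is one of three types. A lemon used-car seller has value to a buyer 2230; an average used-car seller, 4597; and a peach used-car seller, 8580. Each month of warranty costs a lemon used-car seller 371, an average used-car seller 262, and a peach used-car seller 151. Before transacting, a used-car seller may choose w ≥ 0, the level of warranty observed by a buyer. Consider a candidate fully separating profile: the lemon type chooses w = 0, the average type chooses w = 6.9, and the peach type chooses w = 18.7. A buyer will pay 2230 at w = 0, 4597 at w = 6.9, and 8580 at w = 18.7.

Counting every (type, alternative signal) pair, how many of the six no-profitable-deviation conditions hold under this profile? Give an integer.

5

Lemon (own payoff 2230): to w=6.9 gives 4597 − 371×6.9 = 2037.1 → no gain ✓; to w=18.7 gives 8580 − 371×18.7 = 1642.3 → no gain ✓.
Peach (own payoff 8580 − 151×18.7 = 5756.3): to w=0 gives 2230 → no gain ✓; to w=6.9 gives 4597 − 151×6.9 = 3555.1 → no gain ✓.
Average (own payoff 4597 − 262×6.9 = 2789.2): to w=0 gives 2230 → no gain ✓; to w=18.7 gives 8580 − 262×18.7 = 3680.6 → profitable ✗.
5 of the 6 constraints hold; not an equilibrium.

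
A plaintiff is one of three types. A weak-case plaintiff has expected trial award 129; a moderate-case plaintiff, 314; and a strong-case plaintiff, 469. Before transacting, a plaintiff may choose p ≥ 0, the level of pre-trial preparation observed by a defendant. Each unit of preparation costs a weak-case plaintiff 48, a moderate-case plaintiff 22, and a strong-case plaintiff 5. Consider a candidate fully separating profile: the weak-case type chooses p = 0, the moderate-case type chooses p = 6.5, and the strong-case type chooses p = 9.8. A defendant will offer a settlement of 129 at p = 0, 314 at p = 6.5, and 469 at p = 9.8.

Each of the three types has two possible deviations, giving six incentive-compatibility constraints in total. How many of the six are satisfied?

Moderate-case (own payoff 314 − 22×6.5 = 171): to p=0 gives 129 → no gain ✓; to p=9.8 gives 469 − 22×9.8 = 253.4 → profitable ✗.
Strong-case (own payoff 469 − 5×9.8 = 420): to p=0 gives 129 → no gain ✓; to p=6.5 gives 314 − 5×6.5 = 281.5 → no gain ✓.
Weak-case (own payoff 129): to p=6.5 gives 314 − 48×6.5 = 2 → no gain ✓; to p=9.8 gives 469 − 48×9.8 = -1.4 → no gain ✓.
5 of the 6 constraints hold; not an equilibrium.

5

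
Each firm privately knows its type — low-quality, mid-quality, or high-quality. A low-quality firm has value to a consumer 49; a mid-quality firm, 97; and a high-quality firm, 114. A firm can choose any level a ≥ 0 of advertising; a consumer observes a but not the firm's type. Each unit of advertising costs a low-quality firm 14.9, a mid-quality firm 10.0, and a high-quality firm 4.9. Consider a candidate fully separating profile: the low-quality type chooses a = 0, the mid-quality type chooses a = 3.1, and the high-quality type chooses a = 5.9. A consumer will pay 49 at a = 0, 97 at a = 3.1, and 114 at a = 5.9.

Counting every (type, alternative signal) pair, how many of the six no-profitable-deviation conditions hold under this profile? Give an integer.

5

Low-quality (own payoff 49): to a=3.1 gives 97 − 14.9×3.1 = 50.81 → profitable ✗; to a=5.9 gives 114 − 14.9×5.9 = 26.09 → no gain ✓.
Mid-quality (own payoff 97 − 10.0×3.1 = 66): to a=0 gives 49 → no gain ✓; to a=5.9 gives 114 − 10.0×5.9 = 55 → no gain ✓.
High-quality (own payoff 114 − 4.9×5.9 = 85.09): to a=0 gives 49 → no gain ✓; to a=3.1 gives 97 − 4.9×3.1 = 81.81 → no gain ✓.
5 of the 6 constraints hold; not an equilibrium.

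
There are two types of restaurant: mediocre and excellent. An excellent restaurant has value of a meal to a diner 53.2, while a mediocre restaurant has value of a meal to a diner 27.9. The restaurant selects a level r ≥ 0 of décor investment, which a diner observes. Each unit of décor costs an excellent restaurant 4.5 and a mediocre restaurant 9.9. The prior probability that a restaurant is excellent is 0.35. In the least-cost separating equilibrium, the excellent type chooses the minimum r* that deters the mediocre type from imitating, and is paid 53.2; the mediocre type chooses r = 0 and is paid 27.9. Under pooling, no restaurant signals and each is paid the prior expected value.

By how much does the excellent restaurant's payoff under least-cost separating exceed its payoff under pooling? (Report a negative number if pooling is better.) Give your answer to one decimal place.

Least-cost separating signal: r* solves 27.9 = 53.2 − 9.9·r*, so r* = (53.2 − 27.9)/9.9 ≈ 2.5556.
Excellent type's separating payoff: 53.2 − 4.5 × r* = 53.2 − 4.5 × (53.2 − 27.9)/9.9 = 53.2 − 113.85/9.9 = 41.7.
Pooling payoff: 0.35 × 53.2 + 0.65 × 27.9 = 36.755.
Difference: 41.7 − 36.755 = 4.945, i.e. 4.9 to one decimal place.
The excellent type prefers to separate.

4.9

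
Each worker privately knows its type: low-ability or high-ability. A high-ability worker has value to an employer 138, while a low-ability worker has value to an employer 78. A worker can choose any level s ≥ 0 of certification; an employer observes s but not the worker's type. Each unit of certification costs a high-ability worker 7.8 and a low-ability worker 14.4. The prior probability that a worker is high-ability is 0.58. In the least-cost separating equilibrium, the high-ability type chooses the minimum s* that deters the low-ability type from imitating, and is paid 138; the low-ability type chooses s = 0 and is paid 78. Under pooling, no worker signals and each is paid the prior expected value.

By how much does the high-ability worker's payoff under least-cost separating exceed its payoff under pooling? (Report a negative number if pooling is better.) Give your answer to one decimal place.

Least-cost separating signal: s* solves 78 = 138 − 14.4·s*, so s* = (138 − 78)/14.4 ≈ 4.1667.
High-ability type's separating payoff: 138 − 7.8 × s* = 138 − 7.8 × (138 − 78)/14.4 = 138 − 468/14.4 = 105.5.
Pooling payoff: 0.58 × 138 + 0.42 × 78 = 112.8.
Difference: 105.5 − 112.8 = -7.3.
The high-ability type would prefer the pooling outcome.

-7.3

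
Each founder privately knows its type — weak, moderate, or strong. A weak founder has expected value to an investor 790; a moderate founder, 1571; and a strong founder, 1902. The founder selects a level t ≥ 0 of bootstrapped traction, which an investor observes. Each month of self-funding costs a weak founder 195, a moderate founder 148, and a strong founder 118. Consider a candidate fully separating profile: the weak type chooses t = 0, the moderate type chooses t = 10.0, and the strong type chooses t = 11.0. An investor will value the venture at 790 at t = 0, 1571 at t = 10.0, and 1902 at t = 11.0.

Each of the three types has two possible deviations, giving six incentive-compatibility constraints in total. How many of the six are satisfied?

Moderate (own payoff 1571 − 148×10.0 = 91): to t=0 gives 790 → profitable ✗; to t=11.0 gives 1902 − 148×11.0 = 274 → profitable ✗.
Strong (own payoff 1902 − 118×11.0 = 604): to t=0 gives 790 → profitable ✗; to t=10.0 gives 1571 − 118×10.0 = 391 → no gain ✓.
Weak (own payoff 790): to t=10.0 gives 1571 − 195×10.0 = -379 → no gain ✓; to t=11.0 gives 1902 − 195×11.0 = -243 → no gain ✓.
3 of the 6 constraints hold; not an equilibrium.

3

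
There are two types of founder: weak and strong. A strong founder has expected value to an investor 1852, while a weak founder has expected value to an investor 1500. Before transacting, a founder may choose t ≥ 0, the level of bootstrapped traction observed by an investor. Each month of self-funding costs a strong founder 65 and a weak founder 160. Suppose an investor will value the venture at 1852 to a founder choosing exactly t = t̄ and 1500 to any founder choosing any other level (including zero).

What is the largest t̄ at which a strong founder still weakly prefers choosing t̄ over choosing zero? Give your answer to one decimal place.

5.4

Choosing t̄ yields the strong type 1852 − 65·t̄; choosing zero yields 1500.
The strong type is indifferent at 1852 − 65·t̄ = 1500, i.e. t̄ = (1852 − 1500) / 65 ≈ 5.4.
For any t̄ above 5.4 the strong type would rather pool at zero, so separation collapses.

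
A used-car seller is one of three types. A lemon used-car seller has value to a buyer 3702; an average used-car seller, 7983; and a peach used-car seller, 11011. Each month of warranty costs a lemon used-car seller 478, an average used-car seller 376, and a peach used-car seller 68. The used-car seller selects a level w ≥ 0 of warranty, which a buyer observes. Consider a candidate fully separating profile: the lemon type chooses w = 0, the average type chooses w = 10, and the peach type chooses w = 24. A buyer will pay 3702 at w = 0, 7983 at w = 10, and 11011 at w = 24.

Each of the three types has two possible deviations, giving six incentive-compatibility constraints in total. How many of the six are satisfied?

6

Average (own payoff 7983 − 376×10 = 4223): to w=0 gives 3702 → no gain ✓; to w=24 gives 11011 − 376×24 = 1987 → no gain ✓.
Lemon (own payoff 3702): to w=10 gives 7983 − 478×10 = 3203 → no gain ✓; to w=24 gives 11011 − 478×24 = -461 → no gain ✓.
Peach (own payoff 11011 − 68×24 = 9379): to w=0 gives 3702 → no gain ✓; to w=10 gives 7983 − 68×10 = 7303 → no gain ✓.
6 of the 6 constraints hold; this profile is a separating equilibrium.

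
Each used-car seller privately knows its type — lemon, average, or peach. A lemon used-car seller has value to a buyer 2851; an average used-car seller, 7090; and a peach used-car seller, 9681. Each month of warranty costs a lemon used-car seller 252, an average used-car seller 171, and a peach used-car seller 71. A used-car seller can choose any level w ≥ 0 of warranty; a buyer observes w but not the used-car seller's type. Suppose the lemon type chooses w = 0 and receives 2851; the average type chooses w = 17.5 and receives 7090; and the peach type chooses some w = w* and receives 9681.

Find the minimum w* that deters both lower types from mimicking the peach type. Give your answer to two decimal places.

32.65

Lemon type (on-path payoff 2851) won't mimic when 2851 ≥ 9681 − 252·w*, i.e. w* ≥ 27.10.
Average type (on-path payoff 7090 − 171×17.5 = 4097.5) won't mimic when 4097.5 ≥ 9681 − 171·w*, i.e. w* ≥ 32.65.
Both must hold, so w* = max(27.10, 32.65) = 32.65. The average type's constraint binds.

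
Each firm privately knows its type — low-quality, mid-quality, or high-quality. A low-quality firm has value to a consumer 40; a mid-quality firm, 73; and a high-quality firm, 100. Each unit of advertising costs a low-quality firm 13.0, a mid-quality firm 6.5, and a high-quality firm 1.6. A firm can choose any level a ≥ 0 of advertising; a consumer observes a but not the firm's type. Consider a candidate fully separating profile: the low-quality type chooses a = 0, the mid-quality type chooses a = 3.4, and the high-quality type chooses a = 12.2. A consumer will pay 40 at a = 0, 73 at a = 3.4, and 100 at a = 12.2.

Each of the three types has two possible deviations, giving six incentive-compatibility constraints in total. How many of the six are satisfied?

6

High-quality (own payoff 100 − 1.6×12.2 = 80.48): to a=0 gives 40 → no gain ✓; to a=3.4 gives 73 − 1.6×3.4 = 67.56 → no gain ✓.
Low-quality (own payoff 40): to a=3.4 gives 73 − 13.0×3.4 = 28.8 → no gain ✓; to a=12.2 gives 100 − 13.0×12.2 = -58.6 → no gain ✓.
Mid-quality (own payoff 73 − 6.5×3.4 = 50.9): to a=0 gives 40 → no gain ✓; to a=12.2 gives 100 − 6.5×12.2 = 20.7 → no gain ✓.
6 of the 6 constraints hold; this profile is a separating equilibrium.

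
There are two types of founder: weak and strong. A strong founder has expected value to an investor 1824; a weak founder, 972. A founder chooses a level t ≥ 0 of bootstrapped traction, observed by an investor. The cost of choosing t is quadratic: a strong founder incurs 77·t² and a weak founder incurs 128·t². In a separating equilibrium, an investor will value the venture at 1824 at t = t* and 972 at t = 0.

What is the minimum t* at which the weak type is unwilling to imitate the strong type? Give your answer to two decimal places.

2.58

The weak type at t = 0 receives 972; imitating at t* yields 1824 − 128·t*².
Indifference: 972 = 1824 − 128·t*², so t*² = (1824 − 972) / 128 ≈ 6.6563.
t* = √6.6563 ≈ 2.58.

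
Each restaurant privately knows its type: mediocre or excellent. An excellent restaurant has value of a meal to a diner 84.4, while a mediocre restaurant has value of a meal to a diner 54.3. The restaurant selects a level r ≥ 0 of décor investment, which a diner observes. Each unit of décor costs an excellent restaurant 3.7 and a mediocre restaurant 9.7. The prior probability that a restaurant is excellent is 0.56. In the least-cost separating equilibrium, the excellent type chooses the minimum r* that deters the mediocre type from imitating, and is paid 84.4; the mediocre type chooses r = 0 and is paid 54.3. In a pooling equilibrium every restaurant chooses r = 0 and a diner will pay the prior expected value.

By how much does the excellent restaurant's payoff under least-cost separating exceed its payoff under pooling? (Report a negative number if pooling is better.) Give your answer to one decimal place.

Least-cost separating signal: r* solves 54.3 = 84.4 − 9.7·r*, so r* = (84.4 − 54.3)/9.7 ≈ 3.1031.
Excellent type's separating payoff: 84.4 − 3.7 × r* = 84.4 − 3.7 × (84.4 − 54.3)/9.7 = 84.4 − 111.37/9.7 ≈ 72.919.
Pooling payoff: 0.56 × 84.4 + 0.44 × 54.3 = 71.156.
Difference: 72.919 − 71.156 = 1.763, i.e. 1.8 to one decimal place.
The excellent type prefers to separate.

1.8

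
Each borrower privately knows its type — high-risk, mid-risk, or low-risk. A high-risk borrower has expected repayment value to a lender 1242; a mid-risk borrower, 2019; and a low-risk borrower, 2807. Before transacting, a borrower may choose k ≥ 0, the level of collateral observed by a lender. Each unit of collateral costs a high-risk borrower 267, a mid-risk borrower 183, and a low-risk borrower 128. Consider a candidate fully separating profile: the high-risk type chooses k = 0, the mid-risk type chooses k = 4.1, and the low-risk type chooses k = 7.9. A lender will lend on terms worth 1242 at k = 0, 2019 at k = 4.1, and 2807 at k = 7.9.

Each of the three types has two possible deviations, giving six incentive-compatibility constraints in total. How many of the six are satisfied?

Low-risk (own payoff 2807 − 128×7.9 = 1795.8): to k=0 gives 1242 → no gain ✓; to k=4.1 gives 2019 − 128×4.1 = 1494.2 → no gain ✓.
Mid-risk (own payoff 2019 − 183×4.1 = 1268.7): to k=0 gives 1242 → no gain ✓; to k=7.9 gives 2807 − 183×7.9 = 1361.3 → profitable ✗.
High-risk (own payoff 1242): to k=4.1 gives 2019 − 267×4.1 = 924.3 → no gain ✓; to k=7.9 gives 2807 − 267×7.9 = 697.7 → no gain ✓.
5 of the 6 constraints hold; not an equilibrium.

5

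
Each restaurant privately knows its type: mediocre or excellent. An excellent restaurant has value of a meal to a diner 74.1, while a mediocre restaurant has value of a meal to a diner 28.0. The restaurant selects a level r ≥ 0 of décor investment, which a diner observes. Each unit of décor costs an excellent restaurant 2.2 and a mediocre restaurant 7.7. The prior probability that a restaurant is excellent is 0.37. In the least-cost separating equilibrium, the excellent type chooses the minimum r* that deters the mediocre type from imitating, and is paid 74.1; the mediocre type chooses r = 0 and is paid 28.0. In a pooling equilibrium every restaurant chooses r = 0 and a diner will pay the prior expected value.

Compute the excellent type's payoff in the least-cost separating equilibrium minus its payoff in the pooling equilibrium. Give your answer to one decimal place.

Least-cost separating signal: r* solves 28.0 = 74.1 − 7.7·r*, so r* = (74.1 − 28.0)/7.7 ≈ 5.9870.
Excellent type's separating payoff: 74.1 − 2.2 × r* = 74.1 − 2.2 × (74.1 − 28.0)/7.7 = 74.1 − 101.42/7.7 ≈ 60.929.
Pooling payoff: 0.37 × 74.1 + 0.63 × 28.0 = 45.057.
Difference: 60.929 − 45.057 = 15.872, i.e. 15.9 to one decimal place.
The excellent type prefers to separate.

15.9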